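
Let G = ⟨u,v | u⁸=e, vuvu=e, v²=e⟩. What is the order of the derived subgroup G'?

G' = [G, G] is generated by all commutators. The generator-pair commutators are: [u, v] = u².
The subgroup they normally generate is {e, u², u⁴, u⁶}, of order 4.
Check: |G/G'| = 16/4 = 4 is the order of the abelianisation.

Answer: 4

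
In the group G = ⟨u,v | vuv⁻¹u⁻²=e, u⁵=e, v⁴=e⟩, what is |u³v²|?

Compute successive powers until reaching e:
  (u³v²)¹ = u³v², (u³v²)² = e.
The smallest positive k with (u³v²)ᵏ = e is 2.

Answer: 2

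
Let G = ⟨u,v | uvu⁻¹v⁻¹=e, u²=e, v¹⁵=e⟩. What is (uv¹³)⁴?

Compute successive powers of (uv¹³), reducing at each step:
  (uv¹³)²: (uv¹³) · u = v¹³;   (v¹³) · v¹³ = v¹¹
  (uv¹³)³: (v¹¹) · u = uv¹¹;   (uv¹¹) · v¹³ = uv⁹
  (uv¹³)⁴: (uv⁹) · u = v⁹;   (v⁹) · v¹³ = v⁷

Answer: v⁷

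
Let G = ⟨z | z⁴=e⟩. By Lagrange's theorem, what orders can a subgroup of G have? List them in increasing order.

|G| = 4 = 2². By Lagrange's theorem the order of any subgroup divides 4; the divisors of 4 are 1, 2, 4.

Answer: 1, 2, 4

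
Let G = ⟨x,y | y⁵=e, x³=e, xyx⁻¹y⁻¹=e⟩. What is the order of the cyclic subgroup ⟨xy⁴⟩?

|⟨xy⁴⟩| equals the order of xy⁴. Compute successive powers until reaching e:
  (xy⁴)¹ = xy⁴, (xy⁴)² = x²y³, (xy⁴)³ = y², (xy⁴)⁴ = xy, (xy⁴)⁵ = x², (xy⁴)⁶ = y⁴, (xy⁴)⁷ = xy³, (xy⁴)⁸ = x²y², (xy⁴)⁹ = y, (xy⁴)¹⁰ = x, (xy⁴)¹¹ = x²y⁴, (xy⁴)¹² = y³, (xy⁴)¹³ = xy², (xy⁴)¹⁴ = x²y, (xy⁴)¹⁵ = e.
The smallest positive k with (xy⁴)ᵏ = e is 15, so |⟨xy⁴⟩| = 15.

Answer: 15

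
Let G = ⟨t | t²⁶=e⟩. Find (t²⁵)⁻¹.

The order of (t²⁵) is 26 (smallest k with (t²⁵)ᵏ = e), so (t²⁵)⁻¹ = (t²⁵)²⁵ = t.
Check: (t²⁵) · t → (t²⁵) · t = e, giving e as required.

Answer: t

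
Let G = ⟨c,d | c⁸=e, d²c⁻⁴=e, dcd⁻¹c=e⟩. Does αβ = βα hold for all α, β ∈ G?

c·d = cd but d·c = c³d⁻¹, so c·d ≠ d·c and G is not abelian.

Answer: No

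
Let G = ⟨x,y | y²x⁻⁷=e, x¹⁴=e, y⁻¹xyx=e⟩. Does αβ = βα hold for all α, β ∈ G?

x·y = xy but y·x = x⁶y⁻¹, so x·y ≠ y·x and G is not abelian.

Answer: No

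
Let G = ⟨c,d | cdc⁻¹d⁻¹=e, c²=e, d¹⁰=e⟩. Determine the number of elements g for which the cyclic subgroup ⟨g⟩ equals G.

⟨g⟩ = G would require ord(g) = |G| = 20, but the maximum element order in G is 10 < 20. So G is not cyclic and no single element generates it: the count is 0.

Answer: 0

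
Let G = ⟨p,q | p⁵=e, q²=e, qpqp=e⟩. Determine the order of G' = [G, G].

G' = [G, G] is generated by all commutators. The generator-pair commutators are: [p, q] = p².
The subgroup they normally generate is {e, p, p², p³, p⁴}, of order 5.
Check: |G/G'| = 10/5 = 2 is the order of the abelianisation.

Answer: 5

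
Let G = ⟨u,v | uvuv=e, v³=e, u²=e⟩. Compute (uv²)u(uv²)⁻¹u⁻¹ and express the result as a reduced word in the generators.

[(uv²), u] = (uv²)·u·(uv²)⁻¹·u⁻¹.
  (uv²) · u = v
  v · (uv²) = uv
  (uv) · u = v²

Answer: v²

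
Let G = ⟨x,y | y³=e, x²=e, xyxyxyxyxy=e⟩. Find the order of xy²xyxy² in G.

Compute successive powers until reaching e:
  (xy²xyxy²)¹ = xy²xyxy², (xy²xyxy²)² = yxy²xyx, (xy²xyxy²)³ = e.
The smallest positive k with (xy²xyxy²)ᵏ = e is 3.

Answer: 3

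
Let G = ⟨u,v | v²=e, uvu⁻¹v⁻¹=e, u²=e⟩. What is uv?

Compute u · v by multiplying left to right and reducing via the relations at each step:
  u · v = uv

Answer: uv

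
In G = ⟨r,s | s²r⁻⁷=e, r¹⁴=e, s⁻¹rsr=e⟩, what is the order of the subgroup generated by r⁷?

|⟨r⁷⟩| equals the order of r⁷. Compute successive powers until reaching e:
  (r⁷)¹ = r⁷, (r⁷)² = e.
The smallest positive k with (r⁷)ᵏ = e is 2, so |⟨r⁷⟩| = 2.

Answer: 2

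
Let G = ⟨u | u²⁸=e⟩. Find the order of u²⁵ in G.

Compute successive powers until reaching e:
  (u²⁵)¹ = u²⁵, (u²⁵)² = u²², (u²⁵)³ = u¹⁹, (u²⁵)⁴ = u¹⁶, (u²⁵)⁵ = u¹³, (u²⁵)⁶ = u¹⁰, (u²⁵)⁷ = u⁷, (u²⁵)⁸ = u⁴, (u²⁵)⁹ = u, (u²⁵)¹⁰ = u²⁶, (u²⁵)¹¹ = u²³, (u²⁵)¹² = u²⁰, (u²⁵)¹³ = u¹⁷, (u²⁵)¹⁴ = u¹⁴, (u²⁵)¹⁵ = u¹¹, (u²⁵)¹⁶ = u⁸, (u²⁵)¹⁷ = u⁵, (u²⁵)¹⁸ = u², (u²⁵)¹⁹ = u²⁷, (u²⁵)²⁰ = u²⁴, (u²⁵)²¹ = u²¹, (u²⁵)²² = u¹⁸, (u²⁵)²³ = u¹⁵, (u²⁵)²⁴ = u¹², (u²⁵)²⁵ = u⁹, (u²⁵)²⁶ = u⁶, (u²⁵)²⁷ = u³, (u²⁵)²⁸ = e.
The smallest positive k with (u²⁵)ᵏ = e is 28.

Answer: 28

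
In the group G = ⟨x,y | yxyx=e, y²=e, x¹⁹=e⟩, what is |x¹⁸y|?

Compute successive powers until reaching e:
  (x¹⁸y)¹ = x¹⁸y, (x¹⁸y)² = e.
The smallest positive k with (x¹⁸y)ᵏ = e is 2.

Answer: 2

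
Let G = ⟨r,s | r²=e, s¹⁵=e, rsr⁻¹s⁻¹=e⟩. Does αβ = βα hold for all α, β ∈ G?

Each pair of generators commutes: r·s = rs = s·r. Since the generators pairwise commute, every element of G commutes with every other, so G is abelian.

Answer: Yes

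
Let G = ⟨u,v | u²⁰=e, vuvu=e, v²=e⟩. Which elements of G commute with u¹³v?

⟨u¹³v⟩ ⊆ C_G(u¹³v) since powers of u¹³v commute with u¹³v; so |C_G(u¹³v)| ≥ |⟨u¹³v⟩| = 2.
By orbit–stabilizer, |C_G(u¹³v)| = |G| / |conj. class of u¹³v| = 40 / 10 = 4.
The 4 elements commuting with u¹³v are {e, u¹⁰, u³v, u¹³v}.

Answer: {e, u¹⁰, u³v, u¹³v}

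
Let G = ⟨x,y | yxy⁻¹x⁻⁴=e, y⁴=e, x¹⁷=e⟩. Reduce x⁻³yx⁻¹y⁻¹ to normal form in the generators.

Multiply left to right, reducing at each step:
  (x¹⁴) · y = x¹⁴y
  (x¹⁴y) · x⁻¹ = x¹⁰y
  (x¹⁰y) · y⁻¹ = x¹⁰

Answer: x¹⁰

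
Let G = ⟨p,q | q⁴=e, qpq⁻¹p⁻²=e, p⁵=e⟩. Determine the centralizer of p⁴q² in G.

⟨p⁴q²⟩ ⊆ C_G(p⁴q²) since powers of p⁴q² commute with p⁴q²; so |C_G(p⁴q²)| ≥ |⟨p⁴q²⟩| = 2.
By orbit–stabilizer, |C_G(p⁴q²)| = |G| / |conj. class of p⁴q²| = 20 / 5 = 4.
The 4 elements commuting with p⁴q² are {e, pq³, p³q, p⁴q²}.

Answer: {e, pq³, p³q, p⁴q²}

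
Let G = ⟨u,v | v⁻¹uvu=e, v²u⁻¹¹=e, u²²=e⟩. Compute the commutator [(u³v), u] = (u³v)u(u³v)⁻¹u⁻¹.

[(u³v), u] = (u³v)·u·(u³v)⁻¹·u⁻¹.
  (u³v) · u = u²v
  (u²v) · (u³v⁻¹) = u²¹
  (u²¹) · (u²¹) = u²⁰

Answer: u²⁰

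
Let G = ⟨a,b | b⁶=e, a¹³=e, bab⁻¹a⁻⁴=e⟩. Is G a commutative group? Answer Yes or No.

a·b = ab but b·a = a⁴b, so a·b ≠ b·a and G is not abelian.

Answer: No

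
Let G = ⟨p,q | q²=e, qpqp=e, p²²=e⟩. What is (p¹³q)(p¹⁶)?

Compute (p¹³q) · (p¹⁶) by multiplying left to right and reducing via the relations at each step:
  (p¹³q) · p¹⁶ = p¹⁹q

Answer: p¹⁹q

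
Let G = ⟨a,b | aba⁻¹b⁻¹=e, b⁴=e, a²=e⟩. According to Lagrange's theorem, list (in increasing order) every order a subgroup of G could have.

|G| = 8 = 2³. By Lagrange's theorem the order of any subgroup divides 8; the divisors of 8 are 1, 2, 4, 8.

Answer: 1, 2, 4, 8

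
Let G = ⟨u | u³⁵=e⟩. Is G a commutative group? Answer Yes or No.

G has a single generator, so G is cyclic and hence abelian.

Answer: Yes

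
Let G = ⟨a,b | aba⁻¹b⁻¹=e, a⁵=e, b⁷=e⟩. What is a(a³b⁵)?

Compute a · (a³b⁵) by multiplying left to right and reducing via the relations at each step:
  a · a³ = a⁴
  (a⁴) · b⁵ = a⁴b⁵

Answer: a⁴b⁵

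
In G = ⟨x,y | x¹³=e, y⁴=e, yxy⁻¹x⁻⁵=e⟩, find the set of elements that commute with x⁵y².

⟨x⁵y²⟩ ⊆ C_G(x⁵y²) since powers of x⁵y² commute with x⁵y²; so |C_G(x⁵y²)| ≥ |⟨x⁵y²⟩| = 2.
By orbit–stabilizer, |C_G(x⁵y²)| = |G| / |conj. class of x⁵y²| = 52 / 13 = 4.
The 4 elements commuting with x⁵y² are {e, x²y³, x³y, x⁵y²}.

Answer: {e, x²y³, x³y, x⁵y²}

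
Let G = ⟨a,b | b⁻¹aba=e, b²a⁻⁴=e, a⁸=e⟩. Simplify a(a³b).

Compute a · (a³b) by multiplying left to right and reducing via the relations at each step:
  a · a³ = a⁴
  (a⁴) · b = b⁻¹

Answer: b⁻¹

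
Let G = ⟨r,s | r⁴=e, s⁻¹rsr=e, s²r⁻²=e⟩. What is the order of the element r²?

Compute successive powers until reaching e:
  (r²)¹ = r², (r²)² = e.
The smallest positive k with (r²)ᵏ = e is 2.

Answer: 2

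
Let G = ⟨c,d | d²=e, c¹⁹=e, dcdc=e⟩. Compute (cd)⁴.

Compute successive powers of (cd), reducing at each step:
  (cd)²: (cd) · c = d;   d · d = e
  (cd)³: e · c = c;   c · d = cd
  (cd)⁴: (cd) · c = d;   d · d = e

Answer: e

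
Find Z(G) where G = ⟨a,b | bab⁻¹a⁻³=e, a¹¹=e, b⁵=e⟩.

An element z ∈ Z(G) iff z commutes with every generator.
For example e is central: e·a = a = a·e; e·b = b = b·e.
Whereas a ∉ Z(G) since a·b = ab ≠ a³b = b·a.
Checking each of the 55 elements this way gives Z(G) = {e}, of order 1.

Answer: {e}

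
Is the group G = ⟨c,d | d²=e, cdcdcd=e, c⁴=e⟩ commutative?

c·d = cd but d·c = dc, so c·d ≠ d·c and G is not abelian.

Answer: No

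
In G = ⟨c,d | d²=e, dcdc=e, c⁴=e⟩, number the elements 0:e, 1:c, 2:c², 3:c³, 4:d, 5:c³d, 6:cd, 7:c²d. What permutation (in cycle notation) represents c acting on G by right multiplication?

(0 1 2 3)(4 5 7 6)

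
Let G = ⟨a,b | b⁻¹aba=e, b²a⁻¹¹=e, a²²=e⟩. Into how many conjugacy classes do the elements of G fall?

The conjugacy classes (representative and size) are:
  [e] (size 1), [a²¹] (size 2), [a²] (size 2), [a³] (size 2), [a¹⁸] (size 2), [a¹⁷] (size 2), [a⁶] (size 2), [a⁷] (size 2), [a⁸] (size 2), [a¹³] (size 2), [a¹²] (size 2), [a¹¹] (size 1), [a¹⁰b] (size 11), [a⁷b] (size 11).
Class equation: 1 + 2 + 2 + 2 + 2 + 2 + 2 + 2 + 2 + 2 + 2 + 1 + 11 + 11 = 44 = |G|. So G has 14 conjugacy classes.

Answer: 14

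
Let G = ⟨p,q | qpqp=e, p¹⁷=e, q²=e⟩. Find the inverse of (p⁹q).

The order of (p⁹q) is 2 (smallest k with (p⁹q)ᵏ = e), so (p⁹q)⁻¹ = (p⁹q)¹ = p⁹q.
Check: (p⁹q) · (p⁹q) → (p⁹q) · p⁹ = q;   q · q = e, giving e as required.

Answer: p⁹q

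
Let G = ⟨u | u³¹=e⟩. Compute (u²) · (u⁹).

Compute (u²) · (u⁹) by multiplying left to right and reducing via the relations at each step:
  (u²) · u⁹ = u¹¹

Answer: u¹¹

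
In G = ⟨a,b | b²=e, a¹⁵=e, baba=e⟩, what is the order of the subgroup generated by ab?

|⟨ab⟩| equals the order of ab. Compute successive powers until reaching e:
  (ab)¹ = ab, (ab)² = e.
The smallest positive k with (ab)ᵏ = e is 2, so |⟨ab⟩| = 2.

Answer: 2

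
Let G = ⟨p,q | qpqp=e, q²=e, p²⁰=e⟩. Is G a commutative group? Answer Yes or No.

p·q = pq but q·p = p¹⁹q, so p·q ≠ q·p and G is not abelian.

Answer: No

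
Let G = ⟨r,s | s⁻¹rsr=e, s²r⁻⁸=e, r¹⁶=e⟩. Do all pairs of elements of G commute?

r·s = rs but s·r = r⁷s⁻¹, so r·s ≠ s·r and G is not abelian.

Answer: No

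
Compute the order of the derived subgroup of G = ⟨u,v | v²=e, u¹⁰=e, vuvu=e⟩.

G' = [G, G] is generated by all commutators. The generator-pair commutators are: [u, v] = u².
The subgroup they normally generate is {e, u², u⁴, u⁶, u⁸}, of order 5.
Check: |G/G'| = 20/5 = 4 is the order of the abelianisation.

Answer: 5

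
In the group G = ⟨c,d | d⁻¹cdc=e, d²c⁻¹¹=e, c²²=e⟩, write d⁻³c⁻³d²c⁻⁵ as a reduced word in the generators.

Multiply left to right, reducing at each step:
  d · c⁻³ = c³d
  (c³d) · d² = c³d⁻¹
  (c³d⁻¹) · c⁻⁵ = c⁸d⁻¹

Answer: c⁸d⁻¹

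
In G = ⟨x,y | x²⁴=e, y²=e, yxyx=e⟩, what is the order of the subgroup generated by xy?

|⟨xy⟩| equals the order of xy. Compute successive powers until reaching e:
  (xy)¹ = xy, (xy)² = e.
The smallest positive k with (xy)ᵏ = e is 2, so |⟨xy⟩| = 2.

Answer: 2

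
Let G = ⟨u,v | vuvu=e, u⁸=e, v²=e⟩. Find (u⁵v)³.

Compute successive powers of (u⁵v), reducing at each step:
  (u⁵v)²: (u⁵v) · u⁵ = v;   v · v = e
  (u⁵v)³: e · u⁵ = u⁵;   (u⁵) · v = u⁵v

Answer: u⁵v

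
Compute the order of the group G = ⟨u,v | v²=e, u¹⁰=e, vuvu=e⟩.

Enumerate words in the generators, reducing via the relations: the distinct elements are
  {e, u, v, uv, u², u³, u⁴, u⁵, u⁶, u⁷, u⁸, u⁹, u²v, u³v, u⁴v, u⁵v, u⁶v, u⁷v, u⁸v, u⁹v}.
No further products give new elements, so |G| = 20.

Answer: 20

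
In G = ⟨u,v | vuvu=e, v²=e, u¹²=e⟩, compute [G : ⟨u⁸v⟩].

First find ord(u⁸v) by computing successive powers:
  (u⁸v)¹ = u⁸v, (u⁸v)² = e.
So |⟨u⁸v⟩| = ord(u⁸v) = 2. With |G| = 24, by Lagrange [G : ⟨u⁸v⟩] = 24/2 = 12.

Answer: 12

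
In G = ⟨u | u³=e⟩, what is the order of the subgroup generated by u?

|⟨u⟩| equals the order of u. Compute successive powers until reaching e:
  u¹ = u, u² = u², u³ = e.
The smallest positive k with uᵏ = e is 3, so |⟨u⟩| = 3.

Answer: 3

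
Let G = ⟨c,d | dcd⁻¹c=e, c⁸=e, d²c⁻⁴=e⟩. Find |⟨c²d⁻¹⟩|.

|⟨c²d⁻¹⟩| equals the order of c²d⁻¹. Compute successive powers until reaching e:
  (c²d⁻¹)¹ = c²d⁻¹, (c²d⁻¹)² = c⁴, (c²d⁻¹)³ = c²d, (c²d⁻¹)⁴ = e.
The smallest positive k with (c²d⁻¹)ᵏ = e is 4, so |⟨c²d⁻¹⟩| = 4.

Answer: 4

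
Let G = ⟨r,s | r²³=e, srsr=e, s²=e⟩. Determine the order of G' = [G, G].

G' = [G, G] is generated by all commutators. The generator-pair commutators are: [r, s] = r².
The subgroup they normally generate is {e, r, r², r³, r⁴, r⁵, r⁶, r⁷, r⁸, r⁹, r¹⁰, r¹¹, r¹², r¹³, r¹⁴, r¹⁵, r¹⁶, r¹⁷, r¹⁸, r¹⁹, r²⁰, r²¹, r²²}, of order 23.
Check: |G/G'| = 46/23 = 2 is the order of the abelianisation.

Answer: 23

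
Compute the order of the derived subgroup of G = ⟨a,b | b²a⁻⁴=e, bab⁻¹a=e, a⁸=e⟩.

G' = [G, G] is generated by all commutators. The generator-pair commutators are: [a, b] = a².
The subgroup they normally generate is {e, a², a⁴, a⁶}, of order 4.
Check: |G/G'| = 16/4 = 4 is the order of the abelianisation.

Answer: 4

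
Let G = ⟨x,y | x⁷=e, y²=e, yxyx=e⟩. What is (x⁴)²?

Compute successive powers of (x⁴), reducing at each step:
  (x⁴)²: (x⁴) · x⁴ = x

Answer: x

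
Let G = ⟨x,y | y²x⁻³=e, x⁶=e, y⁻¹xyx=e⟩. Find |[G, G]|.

G' = [G, G] is generated by all commutators. The generator-pair commutators are: [x, y] = x².
The subgroup they normally generate is {e, x², x⁴}, of order 3.
Check: |G/G'| = 12/3 = 4 is the order of the abelianisation.

Answer: 3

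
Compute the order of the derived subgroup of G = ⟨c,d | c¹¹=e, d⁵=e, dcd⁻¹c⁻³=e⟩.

G' = [G, G] is generated by all commutators. The generator-pair commutators are: [c, d] = c⁹.
The subgroup they normally generate is {e, c, c², c³, c⁴, c⁵, c⁶, c⁷, c⁸, c⁹, c¹⁰}, of order 11.
Check: |G/G'| = 55/11 = 5 is the order of the abelianisation.

Answer: 11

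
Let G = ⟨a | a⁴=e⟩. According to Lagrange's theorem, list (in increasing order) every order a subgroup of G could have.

|G| = 4 = 2². By Lagrange's theorem the order of any subgroup divides 4; the divisors of 4 are 1, 2, 4.

Answer: 1, 2, 4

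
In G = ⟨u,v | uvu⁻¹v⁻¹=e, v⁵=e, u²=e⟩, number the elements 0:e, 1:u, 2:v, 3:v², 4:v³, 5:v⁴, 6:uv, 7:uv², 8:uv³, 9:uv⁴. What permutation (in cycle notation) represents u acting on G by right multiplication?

(0 1)(2 6)(3 7)(4 8)(5 9)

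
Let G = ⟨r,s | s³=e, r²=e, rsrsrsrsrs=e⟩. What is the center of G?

An element z ∈ Z(G) iff z commutes with every generator.
For example e is central: e·r = r = r·e; e·s = s = s·e.
Whereas r ∉ Z(G) since r·s = rs ≠ sr = s·r.
Checking each of the 60 elements this way gives Z(G) = {e}, of order 1.

Answer: {e}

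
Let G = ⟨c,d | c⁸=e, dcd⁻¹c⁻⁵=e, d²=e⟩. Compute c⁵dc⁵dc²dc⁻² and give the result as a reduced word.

Multiply left to right, reducing at each step:
  (c⁵) · d = c⁵d
  (c⁵d) · c⁵ = c⁶d
  (c⁶d) · d = c⁶
  (c⁶) · c² = e
  e · d = d
  d · c⁻² = c⁶d

Answer: c⁶d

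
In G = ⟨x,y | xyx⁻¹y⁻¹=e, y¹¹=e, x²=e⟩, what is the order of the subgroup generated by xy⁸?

|⟨xy⁸⟩| equals the order of xy⁸. Compute successive powers until reaching e:
  (xy⁸)¹ = xy⁸, (xy⁸)² = y⁵, (xy⁸)³ = xy², (xy⁸)⁴ = y¹⁰, (xy⁸)⁵ = xy⁷, (xy⁸)⁶ = y⁴, (xy⁸)⁷ = xy, (xy⁸)⁸ = y⁹, (xy⁸)⁹ = xy⁶, (xy⁸)¹⁰ = y³, (xy⁸)¹¹ = x, (xy⁸)¹² = y⁸, (xy⁸)¹³ = xy⁵, (xy⁸)¹⁴ = y², (xy⁸)¹⁵ = xy¹⁰, (xy⁸)¹⁶ = y⁷, (xy⁸)¹⁷ = xy⁴, (xy⁸)¹⁸ = y, (xy⁸)¹⁹ = xy⁹, (xy⁸)²⁰ = y⁶, (xy⁸)²¹ = xy³, (xy⁸)²² = e.
The smallest positive k with (xy⁸)ᵏ = e is 22, so |⟨xy⁸⟩| = 22.

Answer: 22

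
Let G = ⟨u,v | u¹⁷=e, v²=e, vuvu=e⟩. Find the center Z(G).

An element z ∈ Z(G) iff z commutes with every generator.
For example e is central: e·u = u = u·e; e·v = v = v·e.
Whereas u ∉ Z(G) since u·v = uv ≠ u¹⁶v = v·u.
Checking each of the 34 elements this way gives Z(G) = {e}, of order 1.

Answer: {e}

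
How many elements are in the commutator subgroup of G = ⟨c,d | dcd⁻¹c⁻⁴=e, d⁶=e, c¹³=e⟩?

G' = [G, G] is generated by all commutators. The generator-pair commutators are: [c, d] = c¹⁰.
The subgroup they normally generate is {e, c, c², c³, c⁴, c⁵, c⁶, c⁷, c⁸, c⁹, c¹⁰, c¹¹, c¹²}, of order 13.
Check: |G/G'| = 78/13 = 6 is the order of the abelianisation.

Answer: 13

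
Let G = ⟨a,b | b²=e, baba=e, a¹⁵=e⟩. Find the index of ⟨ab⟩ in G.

First find ord(ab) by computing successive powers:
  (ab)¹ = ab, (ab)² = e.
So |⟨ab⟩| = ord(ab) = 2. With |G| = 30, by Lagrange [G : ⟨ab⟩] = 30/2 = 15.

Answer: 15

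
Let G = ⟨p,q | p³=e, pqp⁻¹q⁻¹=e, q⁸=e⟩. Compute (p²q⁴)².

Compute successive powers of (p²q⁴), reducing at each step:
  (p²q⁴)²: (p²q⁴) · p² = pq⁴;   (pq⁴) · q⁴ = p

Answer: p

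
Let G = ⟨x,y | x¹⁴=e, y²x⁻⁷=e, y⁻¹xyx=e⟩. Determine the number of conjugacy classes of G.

The conjugacy classes (representative and size) are:
  [e] (size 1), [x¹³] (size 2), [x¹²] (size 2), [x¹¹] (size 2), [x⁴] (size 2), [x⁵] (size 2), [x⁸] (size 2), [x⁷] (size 1), [x⁵y⁻¹] (size 7), [x⁵y] (size 7).
Class equation: 1 + 2 + 2 + 2 + 2 + 2 + 2 + 1 + 7 + 7 = 28 = |G|. So G has 10 conjugacy classes.

Answer: 10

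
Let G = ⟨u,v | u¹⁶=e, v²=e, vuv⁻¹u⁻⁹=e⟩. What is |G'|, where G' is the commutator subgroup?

G' = [G, G] is generated by all commutators. The generator-pair commutators are: [u, v] = u⁸.
The subgroup they normally generate is {e, u⁸}, of order 2.
Check: |G/G'| = 32/2 = 16 is the order of the abelianisation.

Answer: 2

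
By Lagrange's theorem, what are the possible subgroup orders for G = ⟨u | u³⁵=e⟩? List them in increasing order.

|G| = 35 = 5 · 7. By Lagrange's theorem the order of any subgroup divides 35; the divisors of 35 are 1, 5, 7, 35.

Answer: 1, 5, 7, 35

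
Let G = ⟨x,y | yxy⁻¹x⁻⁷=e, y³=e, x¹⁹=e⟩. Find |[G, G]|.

G' = [G, G] is generated by all commutators. The generator-pair commutators are: [x, y] = x¹³.
The subgroup they normally generate is {e, x, x², x³, x⁴, x⁵, x⁶, x⁷, x⁸, x⁹, x¹⁰, x¹¹, x¹², x¹³, x¹⁴, x¹⁵, x¹⁶, x¹⁷, x¹⁸}, of order 19.
Check: |G/G'| = 57/19 = 3 is the order of the abelianisation.

Answer: 19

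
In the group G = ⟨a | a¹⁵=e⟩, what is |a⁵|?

Compute successive powers until reaching e:
  (a⁵)¹ = a⁵, (a⁵)² = a¹⁰, (a⁵)³ = e.
The smallest positive k with (a⁵)ᵏ = e is 3.

Answer: 3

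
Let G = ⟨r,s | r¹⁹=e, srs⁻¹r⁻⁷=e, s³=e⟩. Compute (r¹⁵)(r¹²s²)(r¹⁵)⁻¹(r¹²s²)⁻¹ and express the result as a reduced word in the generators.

[(r¹⁵), (r¹²s²)] = (r¹⁵)·(r¹²s²)·(r¹⁵)⁻¹·(r¹²s²)⁻¹.
  (r¹⁵) · (r¹²s²) = r⁸s²
  (r⁸s²) · (r⁴) = r¹⁴s²
  (r¹⁴s²) · (r¹¹s) = r²

Answer: r²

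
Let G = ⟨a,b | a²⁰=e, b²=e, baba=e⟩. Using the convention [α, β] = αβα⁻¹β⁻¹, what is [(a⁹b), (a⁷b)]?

[(a⁹b), (a⁷b)] = (a⁹b)·(a⁷b)·(a⁹b)⁻¹·(a⁷b)⁻¹.
  (a⁹b) · (a⁷b) = a²
  (a²) · (a⁹b) = a¹¹b
  (a¹¹b) · (a⁷b) = a⁴

Answer: a⁴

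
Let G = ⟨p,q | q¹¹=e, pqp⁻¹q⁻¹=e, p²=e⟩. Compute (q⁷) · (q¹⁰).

Compute (q⁷) · (q¹⁰) by multiplying left to right and reducing via the relations at each step:
  (q⁷) · q¹⁰ = q⁶

Answer: q⁶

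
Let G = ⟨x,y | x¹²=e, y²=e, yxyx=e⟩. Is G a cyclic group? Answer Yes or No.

Every cyclic group is abelian. But x·y = xy while y·x = x¹¹y, so x·y ≠ y·x and G is not abelian. Hence G is not cyclic.

Answer: No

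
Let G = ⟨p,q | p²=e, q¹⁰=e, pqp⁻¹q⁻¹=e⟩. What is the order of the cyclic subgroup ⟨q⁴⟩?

|⟨q⁴⟩| equals the order of q⁴. Compute successive powers until reaching e:
  (q⁴)¹ = q⁴, (q⁴)² = q⁸, (q⁴)³ = q², (q⁴)⁴ = q⁶, (q⁴)⁵ = e.
The smallest positive k with (q⁴)ᵏ = e is 5, so |⟨q⁴⟩| = 5.

Answer: 5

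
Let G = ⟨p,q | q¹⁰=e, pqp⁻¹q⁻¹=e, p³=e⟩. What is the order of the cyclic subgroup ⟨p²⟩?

|⟨p²⟩| equals the order of p². Compute successive powers until reaching e:
  (p²)¹ = p², (p²)² = p, (p²)³ = e.
The smallest positive k with (p²)ᵏ = e is 3, so |⟨p²⟩| = 3.

Answer: 3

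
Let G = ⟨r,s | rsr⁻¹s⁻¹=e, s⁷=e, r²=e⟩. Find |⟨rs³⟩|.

|⟨rs³⟩| equals the order of rs³. Compute successive powers until reaching e:
  (rs³)¹ = rs³, (rs³)² = s⁶, (rs³)³ = rs², (rs³)⁴ = s⁵, (rs³)⁵ = rs, (rs³)⁶ = s⁴, (rs³)⁷ = r, (rs³)⁸ = s³, (rs³)⁹ = rs⁶, (rs³)¹⁰ = s², (rs³)¹¹ = rs⁵, (rs³)¹² = s, (rs³)¹³ = rs⁴, (rs³)¹⁴ = e.
The smallest positive k with (rs³)ᵏ = e is 14, so |⟨rs³⟩| = 14.

Answer: 14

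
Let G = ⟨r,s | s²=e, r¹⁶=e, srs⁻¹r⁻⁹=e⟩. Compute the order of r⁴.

Compute successive powers until reaching e:
  (r⁴)¹ = r⁴, (r⁴)² = r⁸, (r⁴)³ = r¹², (r⁴)⁴ = e.
The smallest positive k with (r⁴)ᵏ = e is 4.

Answer: 4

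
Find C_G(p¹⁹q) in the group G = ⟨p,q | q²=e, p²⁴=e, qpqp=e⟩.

⟨p¹⁹q⟩ ⊆ C_G(p¹⁹q) since powers of p¹⁹q commute with p¹⁹q; so |C_G(p¹⁹q)| ≥ |⟨p¹⁹q⟩| = 2.
By orbit–stabilizer, |C_G(p¹⁹q)| = |G| / |conj. class of p¹⁹q| = 48 / 12 = 4.
The 4 elements commuting with p¹⁹q are {e, p¹², p⁷q, p¹⁹q}.

Answer: {e, p¹², p⁷q, p¹⁹q}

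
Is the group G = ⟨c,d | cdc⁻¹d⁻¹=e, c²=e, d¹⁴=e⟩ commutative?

Each pair of generators commutes: c·d = cd = d·c. Since the generators pairwise commute, every element of G commutes with every other, so G is abelian.

Answer: Yes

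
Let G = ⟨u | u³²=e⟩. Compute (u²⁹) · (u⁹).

Compute (u²⁹) · (u⁹) by multiplying left to right and reducing via the relations at each step:
  (u²⁹) · u⁹ = u⁶

Answer: u⁶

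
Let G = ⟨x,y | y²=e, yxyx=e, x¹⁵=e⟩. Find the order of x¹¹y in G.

Compute successive powers until reaching e:
  (x¹¹y)¹ = x¹¹y, (x¹¹y)² = e.
The smallest positive k with (x¹¹y)ᵏ = e is 2.

Answer: 2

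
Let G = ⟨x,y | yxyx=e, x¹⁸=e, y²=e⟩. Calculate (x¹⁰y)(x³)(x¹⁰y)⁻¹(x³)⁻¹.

[(x¹⁰y), (x³)] = (x¹⁰y)·(x³)·(x¹⁰y)⁻¹·(x³)⁻¹.
  (x¹⁰y) · (x³) = x⁷y
  (x⁷y) · (x¹⁰y) = x¹⁵
  (x¹⁵) · (x¹⁵) = x¹²

Answer: x¹²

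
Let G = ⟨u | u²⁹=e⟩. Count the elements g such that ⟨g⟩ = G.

G is cyclic of order 29. An element generates G iff its order is 29, and a cyclic group of order 29 has exactly φ(29) = 28 such elements.

Answer: 28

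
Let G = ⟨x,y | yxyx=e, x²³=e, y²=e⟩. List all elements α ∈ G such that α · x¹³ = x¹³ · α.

⟨x¹³⟩ ⊆ C_G(x¹³) since powers of x¹³ commute with x¹³; so |C_G(x¹³)| ≥ |⟨x¹³⟩| = 23.
By orbit–stabilizer, |C_G(x¹³)| = |G| / |conj. class of x¹³| = 46 / 2 = 23.
The 23 elements commuting with x¹³ are {e, x, x², x³, x⁴, x⁵, x⁶, x⁷, x⁸, x⁹, x¹⁰, x¹¹, x¹², x¹³, x¹⁴, x¹⁵, x¹⁶, x¹⁷, x¹⁸, x¹⁹, x²⁰, x²¹, x²²}.

Answer: {e, x, x², x³, x⁴, x⁵, x⁶, x⁷, x⁸, x⁹, x¹⁰, x¹¹, x¹², x¹³, x¹⁴, x¹⁵, x¹⁶, x¹⁷, x¹⁸, x¹⁹, x²⁰, x²¹, x²²}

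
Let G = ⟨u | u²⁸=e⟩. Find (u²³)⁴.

Compute successive powers of (u²³), reducing at each step:
  (u²³)²: (u²³) · u²³ = u¹⁸
  (u²³)³: (u¹⁸) · u²³ = u¹³
  (u²³)⁴: (u¹³) · u²³ = u⁸

Answer: u⁸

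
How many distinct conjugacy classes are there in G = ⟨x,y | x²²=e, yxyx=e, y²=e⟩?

The conjugacy classes (representative and size) are:
  [e] (size 1), [x] (size 2), [x²] (size 2), [x¹⁹] (size 2), [x⁴] (size 2), [x⁵] (size 2), [x⁶] (size 2), [x⁷] (size 2), [x⁸] (size 2), [x¹³] (size 2), [x¹⁰] (size 2), [x¹¹] (size 1), [x⁶y] (size 11), [xy] (size 11).
Class equation: 1 + 2 + 2 + 2 + 2 + 2 + 2 + 2 + 2 + 2 + 2 + 1 + 11 + 11 = 44 = |G|. So G has 14 conjugacy classes.

Answer: 14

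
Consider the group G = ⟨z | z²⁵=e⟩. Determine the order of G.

G is generated by a single element, so G is cyclic. The relator gives z²⁵ = e and no smaller power is forced to be e, so the 25 powers {e, z, z², z³, z⁴, z⁵, z⁶, z⁷, z⁸, z⁹, z²², z²³, z²¹, z²⁰, z²⁴, z¹², z¹³, z¹¹, z¹⁰, z¹⁴, z¹⁵, z¹⁶, z¹⁷, z¹⁸, z¹⁹} are distinct. Hence |G| = 25.

Answer: 25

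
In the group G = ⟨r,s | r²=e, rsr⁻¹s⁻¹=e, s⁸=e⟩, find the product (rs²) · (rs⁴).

Compute (rs²) · (rs⁴) by multiplying left to right and reducing via the relations at each step:
  (rs²) · r = s²
  (s²) · s⁴ = s⁶

Answer: s⁶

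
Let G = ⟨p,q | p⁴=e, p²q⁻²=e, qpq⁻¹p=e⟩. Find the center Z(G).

An element z ∈ Z(G) iff z commutes with every generator.
For example p² is central: (p²)·p = p³ = p·(p²); (p²)·q = q⁻¹ = q·(p²).
Whereas p ∉ Z(G) since p·q = pq ≠ pq⁻¹ = q·p.
Checking each of the 8 elements this way gives Z(G) = {e, p²}, of order 2.

Answer: {e, p²}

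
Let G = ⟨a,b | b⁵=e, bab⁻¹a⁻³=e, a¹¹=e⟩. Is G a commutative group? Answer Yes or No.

a·b = ab but b·a = a³b, so a·b ≠ b·a and G is not abelian.

Answer: No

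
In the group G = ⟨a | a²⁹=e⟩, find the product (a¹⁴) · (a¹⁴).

Compute (a¹⁴) · (a¹⁴) by multiplying left to right and reducing via the relations at each step:
  (a¹⁴) · a¹⁴ = a²⁸

Answer: a²⁸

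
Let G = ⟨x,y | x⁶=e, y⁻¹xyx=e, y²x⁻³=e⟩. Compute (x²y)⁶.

Compute successive powers of (x²y), reducing at each step:
  (x²y)²: (x²y) · x² = y;   y · y = x³
  (x²y)³: (x³) · x² = x⁵;   (x⁵) · y = x²y⁻¹
  (x²y)⁴: (x²y⁻¹) · x² = y⁻¹;   (y⁻¹) · y = e
  (x²y)⁵: e · x² = x²;   (x²) · y = x²y
  (x²y)⁶: (x²y) · x² = y;   y · y = x³

Answer: x³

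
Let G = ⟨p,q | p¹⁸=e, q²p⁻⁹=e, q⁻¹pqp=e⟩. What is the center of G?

An element z ∈ Z(G) iff z commutes with every generator.
For example p⁹ is central: (p⁹)·p = p¹⁰ = p·(p⁹); (p⁹)·q = q⁻¹ = q·(p⁹).
Whereas p ∉ Z(G) since p·q = pq ≠ p⁸q⁻¹ = q·p.
Checking each of the 36 elements this way gives Z(G) = {e, p⁹}, of order 2.

Answer: {e, p⁹}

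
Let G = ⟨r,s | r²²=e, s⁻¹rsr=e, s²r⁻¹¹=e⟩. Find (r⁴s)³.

Compute successive powers of (r⁴s), reducing at each step:
  (r⁴s)²: (r⁴s) · r⁴ = s;   s · s = r¹¹
  (r⁴s)³: (r¹¹) · r⁴ = r¹⁵;   (r¹⁵) · s = r⁴s⁻¹

Answer: r⁴s⁻¹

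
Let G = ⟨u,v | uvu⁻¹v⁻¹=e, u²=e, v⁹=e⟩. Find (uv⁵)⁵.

Compute successive powers of (uv⁵), reducing at each step:
  (uv⁵)²: (uv⁵) · u = v⁵;   (v⁵) · v⁵ = v
  (uv⁵)³: v · u = uv;   (uv) · v⁵ = uv⁶
  (uv⁵)⁴: (uv⁶) · u = v⁶;   (v⁶) · v⁵ = v²
  (uv⁵)⁵: (v²) · u = uv²;   (uv²) · v⁵ = uv⁷

Answer: uv⁷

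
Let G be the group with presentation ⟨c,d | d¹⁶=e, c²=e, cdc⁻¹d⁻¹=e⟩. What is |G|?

Enumerate words in the generators, reducing via the relations: the distinct elements are
  {c, d, e, cd, d², d³, d⁴, d⁵, d⁶, d⁷, d⁸, d⁹, cd², cd³, cd⁴, cd⁵, cd⁶, cd⁷, cd⁸, cd⁹, d¹², d¹³, d¹¹, d¹⁰, d¹⁴, d¹⁵, cd¹², cd¹³, cd¹¹, cd¹⁰, cd¹⁴, cd¹⁵}.
No further products give new elements, so |G| = 32.

Answer: 32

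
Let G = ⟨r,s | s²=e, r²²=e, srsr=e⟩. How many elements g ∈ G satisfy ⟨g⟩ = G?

⟨g⟩ = G would require ord(g) = |G| = 44, but the maximum element order in G is 22 < 44. So G is not cyclic and no single element generates it: the count is 0.

Answer: 0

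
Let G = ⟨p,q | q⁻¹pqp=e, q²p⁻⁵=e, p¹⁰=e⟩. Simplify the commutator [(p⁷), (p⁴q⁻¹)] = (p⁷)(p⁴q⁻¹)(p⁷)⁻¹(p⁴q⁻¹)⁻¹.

[(p⁷), (p⁴q⁻¹)] = (p⁷)·(p⁴q⁻¹)·(p⁷)⁻¹·(p⁴q⁻¹)⁻¹.
  (p⁷) · (p⁴q⁻¹) = pq⁻¹
  (pq⁻¹) · (p³) = p³q
  (p³q) · (p⁴q) = p⁴

Answer: p⁴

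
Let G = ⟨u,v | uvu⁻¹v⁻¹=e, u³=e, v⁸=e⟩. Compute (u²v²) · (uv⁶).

Compute (u²v²) · (uv⁶) by multiplying left to right and reducing via the relations at each step:
  (u²v²) · u = v²
  (v²) · v⁶ = e

Answer: e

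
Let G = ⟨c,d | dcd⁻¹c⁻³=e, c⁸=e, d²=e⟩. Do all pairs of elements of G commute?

c·d = cd but d·c = c³d, so c·d ≠ d·c and G is not abelian.

Answer: No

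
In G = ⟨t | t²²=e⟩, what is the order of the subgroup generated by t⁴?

|⟨t⁴⟩| equals the order of t⁴. Compute successive powers until reaching e:
  (t⁴)¹ = t⁴, (t⁴)² = t⁸, (t⁴)³ = t¹², (t⁴)⁴ = t¹⁶, (t⁴)⁵ = t²⁰, (t⁴)⁶ = t², (t⁴)⁷ = t⁶, (t⁴)⁸ = t¹⁰, (t⁴)⁹ = t¹⁴, (t⁴)¹⁰ = t¹⁸, (t⁴)¹¹ = e.
The smallest positive k with (t⁴)ᵏ = e is 11, so |⟨t⁴⟩| = 11.

Answer: 11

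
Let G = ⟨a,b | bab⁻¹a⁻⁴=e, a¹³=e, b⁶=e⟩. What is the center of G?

An element z ∈ Z(G) iff z commutes with every generator.
For example e is central: e·a = a = a·e; e·b = b = b·e.
Whereas a ∉ Z(G) since a·b = ab ≠ a⁴b = b·a.
Checking each of the 78 elements this way gives Z(G) = {e}, of order 1.

Answer: {e}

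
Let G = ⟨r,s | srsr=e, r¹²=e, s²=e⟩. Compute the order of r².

Compute successive powers until reaching e:
  (r²)¹ = r², (r²)² = r⁴, (r²)³ = r⁶, (r²)⁴ = r⁸, (r²)⁵ = r¹⁰, (r²)⁶ = e.
The smallest positive k with (r²)ᵏ = e is 6.

Answer: 6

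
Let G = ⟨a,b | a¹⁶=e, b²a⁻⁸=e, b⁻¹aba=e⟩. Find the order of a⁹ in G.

Compute successive powers until reaching e:
  (a⁹)¹ = a⁹, (a⁹)² = a², (a⁹)³ = a¹¹, (a⁹)⁴ = a⁴, (a⁹)⁵ = a¹³, (a⁹)⁶ = a⁶, (a⁹)⁷ = a¹⁵, (a⁹)⁸ = a⁸, (a⁹)⁹ = a, (a⁹)¹⁰ = a¹⁰, (a⁹)¹¹ = a³, (a⁹)¹² = a¹², (a⁹)¹³ = a⁵, (a⁹)¹⁴ = a¹⁴, (a⁹)¹⁵ = a⁷, (a⁹)¹⁶ = e.
The smallest positive k with (a⁹)ᵏ = e is 16.

Answer: 16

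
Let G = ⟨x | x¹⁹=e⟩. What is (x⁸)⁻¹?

The order of (x⁸) is 19 (smallest k with (x⁸)ᵏ = e), so (x⁸)⁻¹ = (x⁸)¹⁸ = x¹¹.
Check: (x⁸) · (x¹¹) → (x⁸) · x¹¹ = e, giving e as required.

Answer: x¹¹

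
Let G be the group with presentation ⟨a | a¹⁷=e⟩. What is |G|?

G is generated by a single element, so G is cyclic. The relator gives a¹⁷ = e and no smaller power is forced to be e, so the 17 powers {a, e, a², a³, a⁴, a⁵, a⁶, a⁷, a⁸, a⁹, a¹², a¹³, a¹¹, a¹⁰, a¹⁴, a¹⁵, a¹⁶} are distinct. Hence |G| = 17.

Answer: 17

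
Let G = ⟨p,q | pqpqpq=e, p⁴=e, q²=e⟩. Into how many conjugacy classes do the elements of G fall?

The conjugacy classes (representative and size) are:
  [e] (size 1), [p³] (size 6), [p²qp²q] (size 3), [pqp³] (size 6), [qp³] (size 8).
Class equation: 1 + 6 + 3 + 6 + 8 = 24 = |G|. So G has 5 conjugacy classes.

Answer: 5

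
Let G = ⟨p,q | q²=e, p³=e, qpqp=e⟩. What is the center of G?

An element z ∈ Z(G) iff z commutes with every generator.
For example e is central: e·p = p = p·e; e·q = q = q·e.
Whereas p ∉ Z(G) since p·q = pq ≠ p²q = q·p.
Checking each of the 6 elements this way gives Z(G) = {e}, of order 1.

Answer: {e}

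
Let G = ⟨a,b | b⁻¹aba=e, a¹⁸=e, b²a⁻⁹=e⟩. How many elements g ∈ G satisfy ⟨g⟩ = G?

⟨g⟩ = G would require ord(g) = |G| = 36, but the maximum element order in G is 18 < 36. So G is not cyclic and no single element generates it: the count is 0.

Answer: 0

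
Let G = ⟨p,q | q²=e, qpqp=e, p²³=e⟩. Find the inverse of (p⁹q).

The order of (p⁹q) is 2 (smallest k with (p⁹q)ᵏ = e), so (p⁹q)⁻¹ = (p⁹q)¹ = p⁹q.
Check: (p⁹q) · (p⁹q) → (p⁹q) · p⁹ = q;   q · q = e, giving e as required.

Answer: p⁹q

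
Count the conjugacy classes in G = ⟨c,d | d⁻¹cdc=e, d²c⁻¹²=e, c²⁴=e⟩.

The conjugacy classes (representative and size) are:
  [e] (size 1), [c] (size 2), [c²] (size 2), [c³] (size 2), [c⁴] (size 2), [c⁵] (size 2), [c¹⁸] (size 2), [c⁷] (size 2), [c¹⁶] (size 2), [c¹⁵] (size 2), [c¹⁴] (size 2), [c¹³] (size 2), [c¹²] (size 1), [c⁶d] (size 12), [c⁵d⁻¹] (size 12).
Class equation: 1 + 2 + 2 + 2 + 2 + 2 + 2 + 2 + 2 + 2 + 2 + 2 + 1 + 12 + 12 = 48 = |G|. So G has 15 conjugacy classes.

Answer: 15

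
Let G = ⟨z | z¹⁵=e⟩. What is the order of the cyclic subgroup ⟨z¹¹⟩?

|⟨z¹¹⟩| equals the order of z¹¹. Compute successive powers until reaching e:
  (z¹¹)¹ = z¹¹, (z¹¹)² = z⁷, (z¹¹)³ = z³, (z¹¹)⁴ = z¹⁴, (z¹¹)⁵ = z¹⁰, (z¹¹)⁶ = z⁶, (z¹¹)⁷ = z², (z¹¹)⁸ = z¹³, (z¹¹)⁹ = z⁹, (z¹¹)¹⁰ = z⁵, (z¹¹)¹¹ = z, (z¹¹)¹² = z¹², (z¹¹)¹³ = z⁸, (z¹¹)¹⁴ = z⁴, (z¹¹)¹⁵ = e.
The smallest positive k with (z¹¹)ᵏ = e is 15, so |⟨z¹¹⟩| = 15.

Answer: 15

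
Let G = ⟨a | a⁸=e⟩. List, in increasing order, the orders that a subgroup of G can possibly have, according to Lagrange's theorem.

|G| = 8 = 2³. By Lagrange's theorem the order of any subgroup divides 8; the divisors of 8 are 1, 2, 4, 8.

Answer: 1, 2, 4, 8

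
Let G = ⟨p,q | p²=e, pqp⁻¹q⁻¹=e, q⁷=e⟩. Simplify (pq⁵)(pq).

Compute (pq⁵) · (pq) by multiplying left to right and reducing via the relations at each step:
  (pq⁵) · p = q⁵
  (q⁵) · q = q⁶

Answer: q⁶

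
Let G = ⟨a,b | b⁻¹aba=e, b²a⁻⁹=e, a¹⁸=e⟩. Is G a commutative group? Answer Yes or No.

a·b = ab but b·a = a⁸b⁻¹, so a·b ≠ b·a and G is not abelian.

Answer: No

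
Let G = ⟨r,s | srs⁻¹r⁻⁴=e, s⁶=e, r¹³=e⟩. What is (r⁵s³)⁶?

Compute successive powers of (r⁵s³), reducing at each step:
  (r⁵s³)²: (r⁵s³) · r⁵ = s³;   (s³) · s³ = e
  (r⁵s³)³: e · r⁵ = r⁵;   (r⁵) · s³ = r⁵s³
  (r⁵s³)⁴: (r⁵s³) · r⁵ = s³;   (s³) · s³ = e
  (r⁵s³)⁵: e · r⁵ = r⁵;   (r⁵) · s³ = r⁵s³
  (r⁵s³)⁶: (r⁵s³) · r⁵ = s³;   (s³) · s³ = e

Answer: e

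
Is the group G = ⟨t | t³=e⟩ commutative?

G has a single generator, so G is cyclic and hence abelian.

Answer: Yes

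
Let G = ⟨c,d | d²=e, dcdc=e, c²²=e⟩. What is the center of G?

An element z ∈ Z(G) iff z commutes with every generator.
For example c¹¹ is central: (c¹¹)·c = c¹² = c·(c¹¹); (c¹¹)·d = c¹¹d = d·(c¹¹).
Whereas c ∉ Z(G) since c·d = cd ≠ c²¹d = d·c.
Checking each of the 44 elements this way gives Z(G) = {e, c¹¹}, of order 2.

Answer: {e, c¹¹}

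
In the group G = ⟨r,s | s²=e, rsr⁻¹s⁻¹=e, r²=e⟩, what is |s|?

Compute successive powers until reaching e:
  s¹ = s, s² = e.
The smallest positive k with sᵏ = e is 2.

Answer: 2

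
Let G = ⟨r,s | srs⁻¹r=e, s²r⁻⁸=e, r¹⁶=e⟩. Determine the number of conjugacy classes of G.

The conjugacy classes (representative and size) are:
  [e] (size 1), [r] (size 2), [r¹⁴] (size 2), [r¹³] (size 2), [r¹²] (size 2), [r⁵] (size 2), [r¹⁰] (size 2), [r⁷] (size 2), [r⁸] (size 1), [s⁻¹] (size 8), [r⁷s⁻¹] (size 8).
Class equation: 1 + 2 + 2 + 2 + 2 + 2 + 2 + 2 + 1 + 8 + 8 = 32 = |G|. So G has 11 conjugacy classes.

Answer: 11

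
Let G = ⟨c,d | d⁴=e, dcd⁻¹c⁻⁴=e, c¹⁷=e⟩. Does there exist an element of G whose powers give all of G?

Every cyclic group is abelian. But c·d = cd while d·c = c⁴d, so c·d ≠ d·c and G is not abelian. Hence G is not cyclic.

Answer: No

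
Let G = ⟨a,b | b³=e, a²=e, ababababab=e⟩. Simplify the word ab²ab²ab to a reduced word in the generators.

Multiply left to right, reducing at each step:
  a · b² = ab²
  (ab²) · a = ab²a
  (ab²a) · b² = ab²ab²
  (ab²ab²) · a = ab²ab²a
  (ab²ab²a) · b = babab²

Answer: babab²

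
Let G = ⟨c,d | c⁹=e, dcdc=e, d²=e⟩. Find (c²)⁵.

Compute successive powers of (c²), reducing at each step:
  (c²)²: (c²) · c² = c⁴
  (c²)³: (c⁴) · c² = c⁶
  (c²)⁴: (c⁶) · c² = c⁸
  (c²)⁵: (c⁸) · c² = c

Answer: c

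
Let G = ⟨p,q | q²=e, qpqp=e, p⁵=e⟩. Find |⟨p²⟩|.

|⟨p²⟩| equals the order of p². Compute successive powers until reaching e:
  (p²)¹ = p², (p²)² = p⁴, (p²)³ = p, (p²)⁴ = p³, (p²)⁵ = e.
The smallest positive k with (p²)ᵏ = e is 5, so |⟨p²⟩| = 5.

Answer: 5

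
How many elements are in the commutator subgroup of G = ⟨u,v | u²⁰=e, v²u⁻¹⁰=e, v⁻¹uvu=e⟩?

G' = [G, G] is generated by all commutators. The generator-pair commutators are: [u, v] = u².
The subgroup they normally generate is {e, u², u⁴, u⁶, u⁸, u¹⁰, u¹², u¹⁴, u¹⁶, u¹⁸}, of order 10.
Check: |G/G'| = 40/10 = 4 is the order of the abelianisation.

Answer: 10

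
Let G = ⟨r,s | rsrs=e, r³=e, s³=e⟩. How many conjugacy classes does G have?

The conjugacy classes (representative and size) are:
  [e] (size 1), [sr²] (size 4), [s²r] (size 4), [r²s²] (size 3).
Class equation: 1 + 4 + 4 + 3 = 12 = |G|. So G has 4 conjugacy classes.

Answer: 4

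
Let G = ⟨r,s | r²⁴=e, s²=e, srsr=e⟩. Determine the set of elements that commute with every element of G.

An element z ∈ Z(G) iff z commutes with every generator.
For example r¹² is central: (r¹²)·r = r¹³ = r·(r¹²); (r¹²)·s = r¹²s = s·(r¹²).
Whereas r ∉ Z(G) since r·s = rs ≠ r²³s = s·r.
Checking each of the 48 elements this way gives Z(G) = {e, r¹²}, of order 2.

Answer: {e, r¹²}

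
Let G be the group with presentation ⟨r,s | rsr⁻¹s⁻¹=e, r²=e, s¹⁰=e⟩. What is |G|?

Enumerate words in the generators, reducing via the relations: the distinct elements are
  {e, r, s, rs, s², s³, s⁴, s⁵, s⁶, s⁷, s⁸, s⁹, rs², rs³, rs⁴, rs⁵, rs⁶, rs⁷, rs⁸, rs⁹}.
No further products give new elements, so |G| = 20.

Answer: 20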